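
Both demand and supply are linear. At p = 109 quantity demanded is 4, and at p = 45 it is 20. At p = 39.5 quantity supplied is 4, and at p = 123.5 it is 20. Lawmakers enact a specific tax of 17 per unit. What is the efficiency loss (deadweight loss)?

Demand slope = (45 − 109)/(20 − 4) = −4, so p = 125 − 4q.
Supply slope = (123.5 − 39.5)/(20 − 4) = 5.25, so p = 18.5 + 5.25q.
Competitive equilibrium: 125 − 4q = 18.5 + 5.25q → q* = 11.5135, p* = 78.9459.
With the tax, the buyer price exceeds the seller price by 17: (125 − 4q) − (18.5 + 5.25q) = 17 → q' = 9.6757.
Δq = 11.5135 − 9.6757 = 1.8378; the wedge equals the tax, 17.
DWL = ½ × 1.8378 × 17 = 15.62.

15.62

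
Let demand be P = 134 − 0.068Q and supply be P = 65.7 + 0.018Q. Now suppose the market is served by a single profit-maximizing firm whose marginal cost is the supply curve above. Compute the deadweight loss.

Competitive equilibrium: 134 − 0.068Q = 65.7 + 0.018Q → Q* = 794.18605, P* = 79.99535.
Marginal revenue: MR = 134 − 0.136Q. Set MR = MC: 134 − 0.136Q = 65.7 + 0.018Q → Q_m = 443.50649.
Price P_m = 134 − 0.068·443.50649 = 103.84156; MC(Q_m) = 65.7 + 0.018·443.50649 = 73.68312.
Competitive Q* = 794.18605, so ΔQ = 350.67956; wedge = 103.84156 − 73.68312 = 30.15844.
The triangle = ½ × 350.67956 × 30.15844 = 5287.97.

5287.97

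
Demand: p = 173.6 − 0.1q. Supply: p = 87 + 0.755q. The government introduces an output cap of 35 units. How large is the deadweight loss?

Competitive equilibrium: 173.6 − 0.1q = 87 + 0.755q → q* = 101.28655, p* = 163.47135.
At q = 35: demand price = 173.6 − 0.1·35 = 170.1; supply price = 87 + 0.755·35 = 113.425.
Δq = 101.28655 − 35 = 66.28655; wedge = 170.1 − 113.425 = 56.675.
Welfare loss = ½ × 66.28655 × 56.675 = 1878.40.

1878.40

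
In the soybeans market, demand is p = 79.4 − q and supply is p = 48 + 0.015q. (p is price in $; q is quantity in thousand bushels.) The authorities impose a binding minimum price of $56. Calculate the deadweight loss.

Competitive equilibrium: 79.4 − q = 48 + 0.015q → q* = 30.936, p* = 48.464.
At the floor p = 56, quantity demanded = (79.4 − 56)/1 = 23.4.
Sellers' marginal cost at q' = 23.4: 48 + 0.015·23.4 = 48.351.
Δq = 30.936 − 23.4 = 7.536; wedge = 56 − 48.351 = 7.649.
The triangle = ½ × 7.536 × 7.649 = $28.82 thousand.

$28.82 thousand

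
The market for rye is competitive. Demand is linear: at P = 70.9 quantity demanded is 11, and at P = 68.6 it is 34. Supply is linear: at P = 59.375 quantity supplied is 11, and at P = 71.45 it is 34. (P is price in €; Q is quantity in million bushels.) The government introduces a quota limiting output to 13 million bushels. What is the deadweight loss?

Demand slope = (68.6 − 70.9)/(34 − 11) = −0.1, so P = 72 − 0.1Q.
Supply slope = (71.45 − 59.375)/(34 − 11) = 0.525, so P = 53.6 + 0.525Q.
Competitive equilibrium: 72 − 0.1Q = 53.6 + 0.525Q → Q* = 29.44, P* = 69.056.
At Q = 13: demand price = 72 − 0.1·13 = 70.7; supply price = 53.6 + 0.525·13 = 60.425.
ΔQ = 29.44 − 13 = 16.44; wedge = 70.7 − 60.425 = 10.275.
DWL = ½ × 16.44 × 10.275 = €84.46 million.

€84.46 million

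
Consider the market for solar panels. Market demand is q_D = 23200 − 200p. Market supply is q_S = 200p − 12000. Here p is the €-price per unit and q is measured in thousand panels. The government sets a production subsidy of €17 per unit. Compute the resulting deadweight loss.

€14450 thousand

In inverse form: demand p = 116 − 0.005q, supply p = 60 + 0.005q.
Competitive equilibrium: 116 − 0.005q = 60 + 0.005q → q* = 5600, p* = 88.
The subsidy lowers effective supply by 17: p = 43 + 0.005q.
New quantity: 116 − 0.005q = 43 + 0.005q → q' = 7300.
Overproduction Δq = 7300 − 5600 = 1700; wedge = subsidy = 17.
Deadweight loss = ½ × 1700 × 17 = €14450 thousand.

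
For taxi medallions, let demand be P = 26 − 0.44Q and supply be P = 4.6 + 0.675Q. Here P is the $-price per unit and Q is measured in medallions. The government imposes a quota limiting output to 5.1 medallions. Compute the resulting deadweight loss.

Competitive equilibrium: 26 − 0.44Q = 4.6 + 0.675Q → Q* = 19.1928, P* = 17.5552.
At Q = 5.1: demand price = 26 − 0.44·5.1 = 23.756; supply price = 4.6 + 0.675·5.1 = 8.0425.
ΔQ = 19.1928 − 5.1 = 14.0928; wedge = 23.756 − 8.0425 = 15.7135.
Deadweight loss = ½ × 14.0928 × 15.7135 = $110.72.

$110.72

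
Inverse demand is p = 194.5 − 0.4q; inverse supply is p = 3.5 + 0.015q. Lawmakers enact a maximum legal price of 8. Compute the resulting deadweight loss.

5328.01

Competitive equilibrium: 194.5 − 0.4q = 3.5 + 0.015q → q* = 460.241, p* = 10.4036.
At the ceiling p = 8, quantity supplied = (8 − 3.5)/0.015 = 300.
Willingness to pay at q' = 300: 194.5 − 0.4·300 = 74.5.
Δq = 460.241 − 300 = 160.241; wedge = 74.5 − 8 = 66.5.
The triangle = ½ × 160.241 × 66.5 = 5328.01.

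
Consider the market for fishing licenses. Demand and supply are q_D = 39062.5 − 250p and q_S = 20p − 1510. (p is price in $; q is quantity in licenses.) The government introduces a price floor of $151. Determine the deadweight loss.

In inverse form: demand p = 156.25 − 0.004q, supply p = 75.5 + 0.05q.
Competitive equilibrium: 156.25 − 0.004q = 75.5 + 0.05q → q* = 1495.3704, p* = 150.2685.
At the floor p = 151, quantity demanded = (156.25 − 151)/0.004 = 1312.5.
Sellers' marginal cost at q' = 1312.5: 75.5 + 0.05·1312.5 = 141.125.
Δq = 1495.3704 − 1312.5 = 182.8704; wedge = 151 − 141.125 = 9.875.
Deadweight loss = ½ × 182.8704 × 9.875 = $902.92.

$902.92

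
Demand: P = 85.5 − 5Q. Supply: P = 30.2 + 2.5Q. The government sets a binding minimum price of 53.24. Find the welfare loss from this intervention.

Competitive equilibrium: 85.5 − 5Q = 30.2 + 2.5Q → Q* = 7.3733, P* = 48.6333.
At the floor P = 53.24, quantity demanded = (85.5 − 53.24)/5 = 6.452.
Sellers' marginal cost at Q' = 6.452: 30.2 + 2.5·6.452 = 46.33.
ΔQ = 7.3733 − 6.452 = 0.9213; wedge = 53.24 − 46.33 = 6.91.
DWL = ½ × 0.9213 × 6.91 = 3.18.

3.18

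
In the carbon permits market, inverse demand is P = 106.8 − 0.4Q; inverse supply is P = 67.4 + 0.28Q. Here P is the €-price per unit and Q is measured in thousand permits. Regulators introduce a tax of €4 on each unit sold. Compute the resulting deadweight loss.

€11.76 thousand

Competitive equilibrium: 106.8 − 0.4Q = 67.4 + 0.28Q → Q* = 57.9412, P* = 83.6235.
With the tax, the buyer price exceeds the seller price by 4: (106.8 − 0.4Q) − (67.4 + 0.28Q) = 4 → Q' = 52.0588.
ΔQ = 57.9412 − 52.0588 = 5.8824; the wedge equals the tax, 4.
The triangle = ½ × 5.8824 × 4 = €11.76 thousand.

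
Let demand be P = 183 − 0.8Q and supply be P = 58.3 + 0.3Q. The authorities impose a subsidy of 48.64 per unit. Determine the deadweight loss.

Competitive equilibrium: 183 − 0.8Q = 58.3 + 0.3Q → Q* = 113.3636, P* = 92.3091.
The subsidy lowers effective supply by 48.64: P = 9.66 + 0.3Q.
New quantity: 183 − 0.8Q = 9.66 + 0.3Q → Q' = 157.5818.
Overproduction ΔQ = 157.5818 − 113.3636 = 44.2182; wedge = subsidy = 48.64.
DWL = ½ × 44.2182 × 48.64 = 1075.39.

1075.39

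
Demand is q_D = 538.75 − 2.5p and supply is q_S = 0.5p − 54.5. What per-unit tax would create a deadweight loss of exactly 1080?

In inverse form: demand p = 215.5 − 0.4q, supply p = 109 + 2q.
Competitive equilibrium: 215.5 − 0.4q = 109 + 2q → q* = 44.375, p* = 197.75.
A tax t gives Δq = t/2.4 and wedge t, so DWL = t²/4.8.
t²/4.8 = 1080 → t² = 5184 → t = 72.

72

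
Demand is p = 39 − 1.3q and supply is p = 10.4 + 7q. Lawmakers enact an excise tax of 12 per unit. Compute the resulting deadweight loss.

Competitive equilibrium: 39 − 1.3q = 10.4 + 7q → q* = 3.4458, p* = 34.5205.
With the tax, the buyer price exceeds the seller price by 12: (39 − 1.3q) − (10.4 + 7q) = 12 → q' = 2.
Δq = 3.4458 − 2 = 1.4458; the wedge equals the tax, 12.
DWL = ½ × 1.4458 × 12 = 8.67.

8.67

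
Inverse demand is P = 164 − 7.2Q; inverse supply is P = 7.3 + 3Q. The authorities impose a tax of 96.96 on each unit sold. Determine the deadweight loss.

Competitive equilibrium: 164 − 7.2Q = 7.3 + 3Q → Q* = 15.36275, P* = 53.38824.
With the tax, the buyer price exceeds the seller price by 96.96: (164 − 7.2Q) − (7.3 + 3Q) = 96.96 → Q' = 5.85686.
ΔQ = 15.36275 − 5.85686 = 9.50589; the wedge equals the tax, 96.96.
DWL = ½ × 9.50589 × 96.96 = 460.85.

460.85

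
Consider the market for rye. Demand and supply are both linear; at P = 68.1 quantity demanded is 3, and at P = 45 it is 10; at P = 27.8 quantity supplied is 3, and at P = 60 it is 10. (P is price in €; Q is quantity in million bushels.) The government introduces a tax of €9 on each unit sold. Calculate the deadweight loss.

€5.13 million

Demand slope = (45 − 68.1)/(10 − 3) = −3.3, so P = 78 − 3.3Q.
Supply slope = (60 − 27.8)/(10 − 3) = 4.6, so P = 14 + 4.6Q.
Competitive equilibrium: 78 − 3.3Q = 14 + 4.6Q → Q* = 8.1013, P* = 51.2658.
With the tax, the buyer price exceeds the seller price by 9: (78 − 3.3Q) − (14 + 4.6Q) = 9 → Q' = 6.962.
ΔQ = 8.1013 − 6.962 = 1.1393; the wedge equals the tax, 9.
DWL = ½ × 1.1393 × 9 = €5.13 million.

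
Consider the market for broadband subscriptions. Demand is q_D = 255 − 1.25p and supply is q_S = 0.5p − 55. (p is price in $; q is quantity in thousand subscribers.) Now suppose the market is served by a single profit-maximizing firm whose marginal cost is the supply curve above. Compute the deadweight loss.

In inverse form: demand p = 204 − 0.8q, supply p = 110 + 2q.
Competitive equilibrium: 204 − 0.8q = 110 + 2q → q* = 33.5714, p* = 177.1429.
Marginal revenue: MR = 204 − 1.6q. Set MR = MC: 204 − 1.6q = 110 + 2q → q_m = 26.1111.
Price p_m = 204 − 0.8·26.1111 = 183.1111; MC(q_m) = 110 + 2·26.1111 = 162.2222.
Competitive q* = 33.5714, so Δq = 7.4603; wedge = 183.1111 − 162.2222 = 20.8889.
Deadweight loss = ½ × 7.4603 × 20.8889 = $77.92 thousand.

$77.92 thousand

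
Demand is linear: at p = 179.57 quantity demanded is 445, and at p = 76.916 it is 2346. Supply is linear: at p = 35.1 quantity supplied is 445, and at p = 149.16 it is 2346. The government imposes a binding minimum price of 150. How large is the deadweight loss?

Demand slope = (76.916 − 179.57)/(2346 − 445) = −0.054, so p = 203.6 − 0.054q.
Supply slope = (149.16 − 35.1)/(2346 − 445) = 0.06, so p = 8.4 + 0.06q.
Competitive equilibrium: 203.6 − 0.054q = 8.4 + 0.06q → q* = 1712.280702, p* = 111.136842.
At the floor p = 150, quantity demanded = (203.6 − 150)/0.054 = 992.592593.
Sellers' marginal cost at q' = 992.592593: 8.4 + 0.06·992.592593 = 67.955556.
Δq = 1712.280702 − 992.592593 = 719.688109; wedge = 150 − 67.955556 = 82.044444.
DWL = ½ × 719.688109 × 82.044444 = 29523.21.

29523.21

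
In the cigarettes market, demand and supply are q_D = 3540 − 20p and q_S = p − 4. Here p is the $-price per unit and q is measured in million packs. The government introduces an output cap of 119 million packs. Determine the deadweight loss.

In inverse form: demand p = 177 − 0.05q, supply p = 4 + q.
Competitive equilibrium: 177 − 0.05q = 4 + q → q* = 164.7619, p* = 168.7619.
At q = 119: demand price = 177 − 0.05·119 = 171.05; supply price = 4 + 1·119 = 123.
Δq = 164.7619 − 119 = 45.7619; wedge = 171.05 − 123 = 48.05.
The triangle = ½ × 45.7619 × 48.05 = $1099.43 million.

$1099.43 million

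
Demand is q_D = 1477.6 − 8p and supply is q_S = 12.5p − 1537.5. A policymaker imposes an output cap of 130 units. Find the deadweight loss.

2996.35

In inverse form: demand p = 184.7 − 0.125q, supply p = 123 + 0.08q.
Competitive equilibrium: 184.7 − 0.125q = 123 + 0.08q → q* = 300.9756, p* = 147.078.
At q = 130: demand price = 184.7 − 0.125·130 = 168.45; supply price = 123 + 0.08·130 = 133.4.
Δq = 300.9756 − 130 = 170.9756; wedge = 168.45 − 133.4 = 35.05.
Deadweight loss = ½ × 170.9756 × 35.05 = 2996.35.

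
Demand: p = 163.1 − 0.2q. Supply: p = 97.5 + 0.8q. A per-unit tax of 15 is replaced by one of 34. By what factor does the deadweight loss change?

Competitive equilibrium: 163.1 − 0.2q = 97.5 + 0.8q → q* = 65.6, p* = 149.98.
For a per-unit tax t: Δq = t/1, so DWL = ½·t·(t/1) = t²/2.
At t = 15: DWL = 112.5. At t = 34: DWL = 578.
Ratio = (34/15)² = 5.138.

5.138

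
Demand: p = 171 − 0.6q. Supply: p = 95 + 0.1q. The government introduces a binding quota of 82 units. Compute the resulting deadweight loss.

247.11

Competitive equilibrium: 171 − 0.6q = 95 + 0.1q → q* = 108.5714, p* = 105.8571.
At q = 82: demand price = 171 − 0.6·82 = 121.8; supply price = 95 + 0.1·82 = 103.2.
Δq = 108.5714 − 82 = 26.5714; wedge = 121.8 − 103.2 = 18.6.
DWL = ½ × 26.5714 × 18.6 = 247.11.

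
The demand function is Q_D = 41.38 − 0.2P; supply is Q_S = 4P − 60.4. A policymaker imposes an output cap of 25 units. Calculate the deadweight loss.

349.17

In inverse form: demand P = 206.9 − 5Q, supply P = 15.1 + 0.25Q.
Competitive equilibrium: 206.9 − 5Q = 15.1 + 0.25Q → Q* = 36.5333, P* = 24.2333.
At Q = 25: demand price = 206.9 − 5·25 = 81.9; supply price = 15.1 + 0.25·25 = 21.35.
ΔQ = 36.5333 − 25 = 11.5333; wedge = 81.9 − 21.35 = 60.55.
Welfare loss = ½ × 11.5333 × 60.55 = 349.17.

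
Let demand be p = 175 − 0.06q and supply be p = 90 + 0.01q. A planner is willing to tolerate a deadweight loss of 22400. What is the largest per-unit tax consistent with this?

56

Competitive equilibrium: 175 − 0.06q = 90 + 0.01q → q* = 1214.2857, p* = 102.1429.
A tax t gives Δq = t/0.07 and wedge t, so DWL = t²/0.14.
t²/0.14 = 22400 → t² = 3136 → t = 56.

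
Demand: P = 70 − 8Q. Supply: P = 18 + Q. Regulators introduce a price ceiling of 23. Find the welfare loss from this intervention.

Competitive equilibrium: 70 − 8Q = 18 + Q → Q* = 5.7778, P* = 23.7778.
At the ceiling P = 23, quantity supplied = (23 − 18)/1 = 5.
Willingness to pay at Q' = 5: 70 − 8·5 = 30.
ΔQ = 5.7778 − 5 = 0.7778; wedge = 30 − 23 = 7.
The triangle = ½ × 0.7778 × 7 = 2.72.

2.72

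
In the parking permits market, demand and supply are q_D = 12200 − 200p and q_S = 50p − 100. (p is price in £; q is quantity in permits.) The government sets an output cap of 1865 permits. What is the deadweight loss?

In inverse form: demand p = 61 − 0.005q, supply p = 2 + 0.02q.
Competitive equilibrium: 61 − 0.005q = 2 + 0.02q → q* = 2360, p* = 49.2.
At q = 1865: demand price = 61 − 0.005·1865 = 51.675; supply price = 2 + 0.02·1865 = 39.3.
Δq = 2360 − 1865 = 495; wedge = 51.675 − 39.3 = 12.375.
Deadweight loss = ½ × 495 × 12.375 = £3062.81.

£3062.81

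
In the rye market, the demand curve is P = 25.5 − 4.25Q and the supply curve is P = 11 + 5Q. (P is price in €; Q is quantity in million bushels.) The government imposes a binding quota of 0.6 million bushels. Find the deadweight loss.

Competitive equilibrium: 25.5 − 4.25Q = 11 + 5Q → Q* = 1.5676, P* = 18.8378.
At Q = 0.6: demand price = 25.5 − 4.25·0.6 = 22.95; supply price = 11 + 5·0.6 = 14.
ΔQ = 1.5676 − 0.6 = 0.9676; wedge = 22.95 − 14 = 8.95.
DWL = ½ × 0.9676 × 8.95 = €4.33 million.

€4.33 million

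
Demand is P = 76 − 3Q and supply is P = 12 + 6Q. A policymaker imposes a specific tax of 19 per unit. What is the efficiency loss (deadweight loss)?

20.06

Competitive equilibrium: 76 − 3Q = 12 + 6Q → Q* = 7.1111, P* = 54.6667.
With the tax, the buyer price exceeds the seller price by 19: (76 − 3Q) − (12 + 6Q) = 19 → Q' = 5.
ΔQ = 7.1111 − 5 = 2.1111; the wedge equals the tax, 19.
Welfare loss = ½ × 2.1111 × 19 = 20.06.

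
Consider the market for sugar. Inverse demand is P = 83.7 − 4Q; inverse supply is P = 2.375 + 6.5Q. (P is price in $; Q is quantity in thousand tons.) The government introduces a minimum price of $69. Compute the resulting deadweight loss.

$86.98 thousand

Competitive equilibrium: 83.7 − 4Q = 2.375 + 6.5Q → Q* = 7.7452, P* = 52.719.
At the floor P = 69, quantity demanded = (83.7 − 69)/4 = 3.675.
Sellers' marginal cost at Q' = 3.675: 2.375 + 6.5·3.675 = 26.2625.
ΔQ = 7.7452 − 3.675 = 4.0702; wedge = 69 − 26.2625 = 42.7375.
Welfare loss = ½ × 4.0702 × 42.7375 = $86.98 thousand.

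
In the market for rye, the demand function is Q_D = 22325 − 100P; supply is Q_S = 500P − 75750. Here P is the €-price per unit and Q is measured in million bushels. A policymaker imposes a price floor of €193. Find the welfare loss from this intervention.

€52362.60 million

In inverse form: demand P = 223.25 − 0.01Q, supply P = 151.5 + 0.002Q.
Competitive equilibrium: 223.25 − 0.01Q = 151.5 + 0.002Q → Q* = 5979.1667, P* = 163.4583.
At the floor P = 193, quantity demanded = (223.25 − 193)/0.01 = 3025.
Sellers' marginal cost at Q' = 3025: 151.5 + 0.002·3025 = 157.55.
ΔQ = 5979.1667 − 3025 = 2954.1667; wedge = 193 − 157.55 = 35.45.
DWL = ½ × 2954.1667 × 35.45 = €52362.60 million.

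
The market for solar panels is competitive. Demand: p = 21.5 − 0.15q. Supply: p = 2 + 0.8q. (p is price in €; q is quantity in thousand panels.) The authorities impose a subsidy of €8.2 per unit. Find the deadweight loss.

Competitive equilibrium: 21.5 − 0.15q = 2 + 0.8q → q* = 20.5263, p* = 18.4211.
The subsidy lowers effective supply by 8.2: p = 0.8q − 6.2.
New quantity: 21.5 − 0.15q = 0.8q − 6.2 → q' = 29.1579.
Overproduction Δq = 29.1579 − 20.5263 = 8.6316; wedge = subsidy = 8.2.
Welfare loss = ½ × 8.6316 × 8.2 = €35.39 thousand.

€35.39 thousand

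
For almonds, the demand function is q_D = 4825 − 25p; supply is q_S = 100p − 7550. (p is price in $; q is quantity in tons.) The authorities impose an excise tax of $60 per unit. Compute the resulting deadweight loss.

$36000

In inverse form: demand p = 193 − 0.04q, supply p = 75.5 + 0.01q.
Competitive equilibrium: 193 − 0.04q = 75.5 + 0.01q → q* = 2350, p* = 99.
With the tax, the buyer price exceeds the seller price by 60: (193 − 0.04q) − (75.5 + 0.01q) = 60 → q' = 1150.
Δq = 2350 − 1150 = 1200; the wedge equals the tax, 60.
Welfare loss = ½ × 1200 × 60 = $36000.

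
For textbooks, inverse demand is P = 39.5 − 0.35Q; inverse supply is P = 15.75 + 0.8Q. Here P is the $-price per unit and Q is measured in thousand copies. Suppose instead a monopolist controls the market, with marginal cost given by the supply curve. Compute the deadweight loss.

Competitive equilibrium: 39.5 − 0.35Q = 15.75 + 0.8Q → Q* = 20.6522, P* = 32.2717.
Marginal revenue: MR = 39.5 − 0.7Q. Set MR = MC: 39.5 − 0.7Q = 15.75 + 0.8Q → Q_m = 15.8333.
Price P_m = 39.5 − 0.35·15.8333 = 33.9583; MC(Q_m) = 15.75 + 0.8·15.8333 = 28.4166.
Competitive Q* = 20.6522, so ΔQ = 4.8189; wedge = 33.9583 − 28.4166 = 5.5417.
DWL = ½ × 4.8189 × 5.5417 = $13.35 thousand.

$13.35 thousand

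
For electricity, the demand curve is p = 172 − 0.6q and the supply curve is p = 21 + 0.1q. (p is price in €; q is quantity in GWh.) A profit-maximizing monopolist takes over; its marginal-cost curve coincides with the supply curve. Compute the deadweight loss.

€3469.30

Competitive equilibrium: 172 − 0.6q = 21 + 0.1q → q* = 215.7143, p* = 42.5714.
Marginal revenue: MR = 172 − 1.2q. Set MR = MC: 172 − 1.2q = 21 + 0.1q → q_m = 116.1538.
Price p_m = 172 − 0.6·116.1538 = 102.3077; MC(q_m) = 21 + 0.1·116.1538 = 32.6154.
Competitive q* = 215.7143, so Δq = 99.5605; wedge = 102.3077 − 32.6154 = 69.6923.
Welfare loss = ½ × 99.5605 × 69.6923 = €3469.30.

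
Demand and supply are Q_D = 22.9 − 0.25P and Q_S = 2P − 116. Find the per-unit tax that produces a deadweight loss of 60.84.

In inverse form: demand P = 91.6 − 4Q, supply P = 58 + 0.5Q.
Competitive equilibrium: 91.6 − 4Q = 58 + 0.5Q → Q* = 7.4667, P* = 61.7333.
A tax t gives ΔQ = t/4.5 and wedge t, so DWL = t²/9.
t²/9 = 60.84 → t² = 547.56 → t = 23.4.

23.4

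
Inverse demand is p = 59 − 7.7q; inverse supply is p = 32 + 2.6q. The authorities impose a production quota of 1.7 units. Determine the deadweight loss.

Competitive equilibrium: 59 − 7.7q = 32 + 2.6q → q* = 2.6214, p* = 38.8155.
At q = 1.7: demand price = 59 − 7.7·1.7 = 45.91; supply price = 32 + 2.6·1.7 = 36.42.
Δq = 2.6214 − 1.7 = 0.9214; wedge = 45.91 − 36.42 = 9.49.
Deadweight loss = ½ × 0.9214 × 9.49 = 4.37.

4.37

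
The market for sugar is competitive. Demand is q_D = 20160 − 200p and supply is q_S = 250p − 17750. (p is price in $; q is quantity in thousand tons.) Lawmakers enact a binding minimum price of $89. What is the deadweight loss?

In inverse form: demand p = 100.8 − 0.005q, supply p = 71 + 0.004q.
Competitive equilibrium: 100.8 − 0.005q = 71 + 0.004q → q* = 3311.1111, p* = 84.2444.
At the floor p = 89, quantity demanded = (100.8 − 89)/0.005 = 2360.
Sellers' marginal cost at q' = 2360: 71 + 0.004·2360 = 80.44.
Δq = 3311.1111 − 2360 = 951.1111; wedge = 89 − 80.44 = 8.56.
The triangle = ½ × 951.1111 × 8.56 = $4070.76 thousand.

$4070.76 thousand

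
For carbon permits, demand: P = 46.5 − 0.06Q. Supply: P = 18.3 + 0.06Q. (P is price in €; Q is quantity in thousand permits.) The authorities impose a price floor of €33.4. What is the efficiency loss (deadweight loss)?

€16.67 thousand

Competitive equilibrium: 46.5 − 0.06Q = 18.3 + 0.06Q → Q* = 235, P* = 32.4.
At the floor P = 33.4, quantity demanded = (46.5 − 33.4)/0.06 = 218.3333.
Sellers' marginal cost at Q' = 218.3333: 18.3 + 0.06·218.3333 = 31.4.
ΔQ = 235 − 218.3333 = 16.6667; wedge = 33.4 − 31.4 = 2.
Deadweight loss = ½ × 16.6667 × 2 = €16.67 thousand.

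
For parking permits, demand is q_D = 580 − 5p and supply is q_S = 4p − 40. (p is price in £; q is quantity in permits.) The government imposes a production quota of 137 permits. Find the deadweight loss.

In inverse form: demand p = 116 − 0.2q, supply p = 10 + 0.25q.
Competitive equilibrium: 116 − 0.2q = 10 + 0.25q → q* = 235.5556, p* = 68.8889.
At q = 137: demand price = 116 − 0.2·137 = 88.6; supply price = 10 + 0.25·137 = 44.25.
Δq = 235.5556 − 137 = 98.5556; wedge = 88.6 − 44.25 = 44.35.
Welfare loss = ½ × 98.5556 × 44.35 = £2185.47.

£2185.47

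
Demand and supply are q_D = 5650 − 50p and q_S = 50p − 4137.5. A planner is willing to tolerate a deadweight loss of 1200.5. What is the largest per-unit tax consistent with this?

9.8

In inverse form: demand p = 113 − 0.02q, supply p = 82.75 + 0.02q.
Competitive equilibrium: 113 − 0.02q = 82.75 + 0.02q → q* = 756.25, p* = 97.875.
A tax t gives Δq = t/0.04 and wedge t, so DWL = t²/0.08.
t²/0.08 = 1200.5 → t² = 96.04 → t = 9.8.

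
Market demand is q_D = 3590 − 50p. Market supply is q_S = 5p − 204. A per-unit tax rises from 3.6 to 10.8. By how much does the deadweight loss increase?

In inverse form: demand p = 71.8 − 0.02q, supply p = 40.8 + 0.2q.
Competitive equilibrium: 71.8 − 0.02q = 40.8 + 0.2q → q* = 140.9091, p* = 68.9818.
For a per-unit tax t: Δq = t/0.22, so DWL = ½·t·(t/0.22) = t²/0.44.
At t = 3.6: DWL = 29.455. At t = 10.8: DWL = 265.091.
Increase = 265.091 − 29.455 = 235.64.

235.64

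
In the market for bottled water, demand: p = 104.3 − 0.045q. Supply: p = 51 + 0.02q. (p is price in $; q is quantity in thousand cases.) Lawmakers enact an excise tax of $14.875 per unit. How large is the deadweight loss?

Competitive equilibrium: 104.3 − 0.045q = 51 + 0.02q → q* = 820, p* = 67.4.
With the tax, the buyer price exceeds the seller price by 14.875: (104.3 − 0.045q) − (51 + 0.02q) = 14.875 → q' = 591.1538.
Δq = 820 − 591.1538 = 228.8462; the wedge equals the tax, 14.875.
DWL = ½ × 228.8462 × 14.875 = $1702.04 thousand.

$1702.04 thousand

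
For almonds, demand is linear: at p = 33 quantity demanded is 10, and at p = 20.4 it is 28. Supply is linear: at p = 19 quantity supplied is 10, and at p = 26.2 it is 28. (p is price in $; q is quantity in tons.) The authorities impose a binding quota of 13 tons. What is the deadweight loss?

Demand slope = (20.4 − 33)/(28 − 10) = −0.7, so p = 40 − 0.7q.
Supply slope = (26.2 − 19)/(28 − 10) = 0.4, so p = 15 + 0.4q.
Competitive equilibrium: 40 − 0.7q = 15 + 0.4q → q* = 22.7273, p* = 24.0909.
At q = 13: demand price = 40 − 0.7·13 = 30.9; supply price = 15 + 0.4·13 = 20.2.
Δq = 22.7273 − 13 = 9.7273; wedge = 30.9 − 20.2 = 10.7.
The triangle = ½ × 9.7273 × 10.7 = $52.04.

$52.04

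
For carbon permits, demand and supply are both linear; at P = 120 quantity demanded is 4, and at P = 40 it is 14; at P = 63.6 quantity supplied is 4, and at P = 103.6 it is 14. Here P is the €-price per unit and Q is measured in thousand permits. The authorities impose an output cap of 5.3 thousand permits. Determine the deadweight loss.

Demand slope = (40 − 120)/(14 − 4) = −8, so P = 152 − 8Q.
Supply slope = (103.6 − 63.6)/(14 − 4) = 4, so P = 47.6 + 4Q.
Competitive equilibrium: 152 − 8Q = 47.6 + 4Q → Q* = 8.7, P* = 82.4.
At Q = 5.3: demand price = 152 − 8·5.3 = 109.6; supply price = 47.6 + 4·5.3 = 68.8.
ΔQ = 8.7 − 5.3 = 3.4; wedge = 109.6 − 68.8 = 40.8.
Deadweight loss = ½ × 3.4 × 40.8 = €69.36 thousand.

€69.36 thousand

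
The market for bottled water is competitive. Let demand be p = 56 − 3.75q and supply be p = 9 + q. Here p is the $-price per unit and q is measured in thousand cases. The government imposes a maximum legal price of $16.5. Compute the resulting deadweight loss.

Competitive equilibrium: 56 − 3.75q = 9 + q → q* = 9.8947, p* = 18.8947.
At the ceiling p = 16.5, quantity supplied = (16.5 − 9)/1 = 7.5.
Willingness to pay at q' = 7.5: 56 − 3.75·7.5 = 27.875.
Δq = 9.8947 − 7.5 = 2.3947; wedge = 27.875 − 16.5 = 11.375.
Deadweight loss = ½ × 2.3947 × 11.375 = $13.62 thousand.

$13.62 thousand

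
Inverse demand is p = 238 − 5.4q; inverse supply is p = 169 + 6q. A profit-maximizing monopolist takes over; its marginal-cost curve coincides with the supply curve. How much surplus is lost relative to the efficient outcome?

Competitive equilibrium: 238 − 5.4q = 169 + 6q → q* = 6.0526, p* = 205.3158.
Marginal revenue: MR = 238 − 10.8q. Set MR = MC: 238 − 10.8q = 169 + 6q → q_m = 4.1071.
Price p_m = 238 − 5.4·4.1071 = 215.8217; MC(q_m) = 169 + 6·4.1071 = 193.6426.
Competitive q* = 6.0526, so Δq = 1.9455; wedge = 215.8217 − 193.6426 = 22.1791.
DWL = ½ × 1.9455 × 22.1791 = 21.57.

21.57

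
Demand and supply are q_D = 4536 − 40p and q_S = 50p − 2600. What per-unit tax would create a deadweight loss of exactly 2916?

In inverse form: demand p = 113.4 − 0.025q, supply p = 52 + 0.02q.
Competitive equilibrium: 113.4 − 0.025q = 52 + 0.02q → q* = 1364.4444, p* = 79.2889.
A tax t gives Δq = t/0.045 and wedge t, so DWL = t²/0.09.
t²/0.09 = 2916 → t² = 262.44 → t = 16.2.

16.2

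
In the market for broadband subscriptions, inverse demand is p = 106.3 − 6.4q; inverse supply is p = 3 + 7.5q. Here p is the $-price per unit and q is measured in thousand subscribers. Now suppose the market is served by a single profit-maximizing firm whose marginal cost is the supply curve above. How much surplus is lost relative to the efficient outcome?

$38.15 thousand

Competitive equilibrium: 106.3 − 6.4q = 3 + 7.5q → q* = 7.4317, p* = 58.7374.
Marginal revenue: MR = 106.3 − 12.8q. Set MR = MC: 106.3 − 12.8q = 3 + 7.5q → q_m = 5.0887.
Price p_m = 106.3 − 6.4·5.0887 = 73.7323; MC(q_m) = 3 + 7.5·5.0887 = 41.1653.
Competitive q* = 7.4317, so Δq = 2.343; wedge = 73.7323 − 41.1653 = 32.567.
The triangle = ½ × 2.343 × 32.567 = $38.15 thousand.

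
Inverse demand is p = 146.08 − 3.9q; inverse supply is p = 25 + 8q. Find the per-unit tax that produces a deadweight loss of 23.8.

Competitive equilibrium: 146.08 − 3.9q = 25 + 8q → q* = 10.1748, p* = 106.3983.
A tax t gives Δq = t/11.9 and wedge t, so DWL = t²/23.8.
t²/23.8 = 23.8 → t² = 566.44 → t = 23.8.

23.8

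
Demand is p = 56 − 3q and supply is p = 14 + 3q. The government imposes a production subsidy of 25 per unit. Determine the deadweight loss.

Competitive equilibrium: 56 − 3q = 14 + 3q → q* = 7, p* = 35.
The subsidy lowers effective supply by 25: p = 3q − 11.
New quantity: 56 − 3q = 3q − 11 → q' = 11.1667.
Overproduction Δq = 11.1667 − 7 = 4.1667; wedge = subsidy = 25.
The triangle = ½ × 4.1667 × 25 = 52.08.

52.08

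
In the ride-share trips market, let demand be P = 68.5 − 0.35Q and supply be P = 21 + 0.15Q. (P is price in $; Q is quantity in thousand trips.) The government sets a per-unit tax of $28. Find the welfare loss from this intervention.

Competitive equilibrium: 68.5 − 0.35Q = 21 + 0.15Q → Q* = 95, P* = 35.25.
With the tax, the buyer price exceeds the seller price by 28: (68.5 − 0.35Q) − (21 + 0.15Q) = 28 → Q' = 39.
ΔQ = 95 − 39 = 56; the wedge equals the tax, 28.
The triangle = ½ × 56 × 28 = $784 thousand.

$784 thousand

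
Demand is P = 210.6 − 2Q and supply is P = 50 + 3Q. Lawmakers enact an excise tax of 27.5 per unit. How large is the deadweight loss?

75.625

Competitive equilibrium: 210.6 − 2Q = 50 + 3Q → Q* = 32.12, P* = 146.36.
With the tax, the buyer price exceeds the seller price by 27.5: (210.6 − 2Q) − (50 + 3Q) = 27.5 → Q' = 26.62.
ΔQ = 32.12 − 26.62 = 5.5; the wedge equals the tax, 27.5.
Welfare loss = ½ × 5.5 × 27.5 = 75.625.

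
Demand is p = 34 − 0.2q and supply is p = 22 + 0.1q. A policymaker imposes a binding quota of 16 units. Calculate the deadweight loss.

Competitive equilibrium: 34 − 0.2q = 22 + 0.1q → q* = 40, p* = 26.
At q = 16: demand price = 34 − 0.2·16 = 30.8; supply price = 22 + 0.1·16 = 23.6.
Δq = 40 − 16 = 24; wedge = 30.8 − 23.6 = 7.2.
The triangle = ½ × 24 × 7.2 = 86.40.

86.40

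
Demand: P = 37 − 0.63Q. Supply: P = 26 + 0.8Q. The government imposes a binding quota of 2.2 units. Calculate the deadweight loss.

21.57

Competitive equilibrium: 37 − 0.63Q = 26 + 0.8Q → Q* = 7.6923, P* = 32.1538.
At Q = 2.2: demand price = 37 − 0.63·2.2 = 35.614; supply price = 26 + 0.8·2.2 = 27.76.
ΔQ = 7.6923 − 2.2 = 5.4923; wedge = 35.614 − 27.76 = 7.854.
Deadweight loss = ½ × 5.4923 × 7.854 = 21.57.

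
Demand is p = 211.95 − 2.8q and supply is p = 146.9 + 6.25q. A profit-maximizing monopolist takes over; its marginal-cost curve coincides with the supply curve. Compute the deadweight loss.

Competitive equilibrium: 211.95 − 2.8q = 146.9 + 6.25q → q* = 7.1878, p* = 191.824.
Marginal revenue: MR = 211.95 − 5.6q. Set MR = MC: 211.95 − 5.6q = 146.9 + 6.25q → q_m = 5.4895.
Price p_m = 211.95 − 2.8·5.4895 = 196.5794; MC(q_m) = 146.9 + 6.25·5.4895 = 181.2094.
Competitive q* = 7.1878, so Δq = 1.6983; wedge = 196.5794 − 181.2094 = 15.37.
The triangle = ½ × 1.6983 × 15.37 = 13.05.

13.05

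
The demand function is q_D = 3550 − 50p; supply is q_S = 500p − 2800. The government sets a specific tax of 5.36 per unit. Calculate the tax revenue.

14627.93

In inverse form: demand p = 71 − 0.02q, supply p = 5.6 + 0.002q.
Competitive equilibrium: 71 − 0.02q = 5.6 + 0.002q → q* = 2972.7273, p* = 11.5455.
With the tax, the buyer price exceeds the seller price by 5.36: (71 − 0.02q) − (5.6 + 0.002q) = 5.36 → q' = 2729.0909.
Tax revenue = 5.36 × 2729.0909 = 14627.93.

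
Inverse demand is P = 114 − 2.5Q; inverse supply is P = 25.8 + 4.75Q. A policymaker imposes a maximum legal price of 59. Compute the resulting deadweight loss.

97.12

Competitive equilibrium: 114 − 2.5Q = 25.8 + 4.75Q → Q* = 12.1655, P* = 83.5862.
At the ceiling P = 59, quantity supplied = (59 − 25.8)/4.75 = 6.9895.
Willingness to pay at Q' = 6.9895: 114 − 2.5·6.9895 = 96.5263.
ΔQ = 12.1655 − 6.9895 = 5.176; wedge = 96.5263 − 59 = 37.5263.
DWL = ½ × 5.176 × 37.5263 = 97.12.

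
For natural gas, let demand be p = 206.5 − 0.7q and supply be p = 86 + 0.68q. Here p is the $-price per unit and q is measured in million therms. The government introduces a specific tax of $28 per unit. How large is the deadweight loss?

Competitive equilibrium: 206.5 − 0.7q = 86 + 0.68q → q* = 87.3188, p* = 145.3768.
With the tax, the buyer price exceeds the seller price by 28: (206.5 − 0.7q) − (86 + 0.68q) = 28 → q' = 67.029.
Δq = 87.3188 − 67.029 = 20.2898; the wedge equals the tax, 28.
Welfare loss = ½ × 20.2898 × 28 = $284.06 million.

$284.06 million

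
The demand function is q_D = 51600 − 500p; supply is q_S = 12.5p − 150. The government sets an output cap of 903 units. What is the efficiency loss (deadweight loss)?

In inverse form: demand p = 103.2 − 0.002q, supply p = 12 + 0.08q.
Competitive equilibrium: 103.2 − 0.002q = 12 + 0.08q → q* = 1112.1951, p* = 100.9756.
At q = 903: demand price = 103.2 − 0.002·903 = 101.394; supply price = 12 + 0.08·903 = 84.24.
Δq = 1112.1951 − 903 = 209.1951; wedge = 101.394 − 84.24 = 17.154.
DWL = ½ × 209.1951 × 17.154 = 1794.27.

1794.27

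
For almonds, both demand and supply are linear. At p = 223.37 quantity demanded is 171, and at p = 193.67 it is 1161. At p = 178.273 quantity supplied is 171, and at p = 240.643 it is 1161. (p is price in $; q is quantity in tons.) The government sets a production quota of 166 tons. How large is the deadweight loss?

Demand slope = (193.67 − 223.37)/(1161 − 171) = −0.03, so p = 228.5 − 0.03q.
Supply slope = (240.643 − 178.273)/(1161 − 171) = 0.063, so p = 167.5 + 0.063q.
Competitive equilibrium: 228.5 − 0.03q = 167.5 + 0.063q → q* = 655.914, p* = 208.8226.
At q = 166: demand price = 228.5 − 0.03·166 = 223.52; supply price = 167.5 + 0.063·166 = 177.958.
Δq = 655.914 − 166 = 489.914; wedge = 223.52 − 177.958 = 45.562.
Welfare loss = ½ × 489.914 × 45.562 = $11160.73.

$11160.73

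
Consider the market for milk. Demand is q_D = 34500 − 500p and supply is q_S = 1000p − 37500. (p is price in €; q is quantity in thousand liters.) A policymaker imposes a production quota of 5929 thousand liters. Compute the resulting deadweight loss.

In inverse form: demand p = 69 − 0.002q, supply p = 37.5 + 0.001q.
Competitive equilibrium: 69 − 0.002q = 37.5 + 0.001q → q* = 10500, p* = 48.
At q = 5929: demand price = 69 − 0.002·5929 = 57.142; supply price = 37.5 + 0.001·5929 = 43.429.
Δq = 10500 − 5929 = 4571; wedge = 57.142 − 43.429 = 13.713.
Deadweight loss = ½ × 4571 × 13.713 = €31341.06 thousand.

€31341.06 thousand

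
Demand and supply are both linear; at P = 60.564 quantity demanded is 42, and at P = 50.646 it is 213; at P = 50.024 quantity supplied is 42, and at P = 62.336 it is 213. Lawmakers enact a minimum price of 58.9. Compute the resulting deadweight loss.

Demand slope = (50.646 − 60.564)/(213 − 42) = −0.058, so P = 63 − 0.058Q.
Supply slope = (62.336 − 50.024)/(213 − 42) = 0.072, so P = 47 + 0.072Q.
Competitive equilibrium: 63 − 0.058Q = 47 + 0.072Q → Q* = 123.0769, P* = 55.8615.
At the floor P = 58.9, quantity demanded = (63 − 58.9)/0.058 = 70.6897.
Sellers' marginal cost at Q' = 70.6897: 47 + 0.072·70.6897 = 52.0897.
ΔQ = 123.0769 − 70.6897 = 52.3872; wedge = 58.9 − 52.0897 = 6.8103.
Deadweight loss = ½ × 52.3872 × 6.8103 = 178.39.

178.39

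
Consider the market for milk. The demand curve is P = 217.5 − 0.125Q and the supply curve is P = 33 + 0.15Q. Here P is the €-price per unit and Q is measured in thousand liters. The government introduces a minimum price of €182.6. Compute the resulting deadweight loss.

€21097.45 thousand

Competitive equilibrium: 217.5 − 0.125Q = 33 + 0.15Q → Q* = 670.9091, P* = 133.6364.
At the floor P = 182.6, quantity demanded = (217.5 − 182.6)/0.125 = 279.2.
Sellers' marginal cost at Q' = 279.2: 33 + 0.15·279.2 = 74.88.
ΔQ = 670.9091 − 279.2 = 391.7091; wedge = 182.6 − 74.88 = 107.72.
The triangle = ½ × 391.7091 × 107.72 = €21097.45 thousand.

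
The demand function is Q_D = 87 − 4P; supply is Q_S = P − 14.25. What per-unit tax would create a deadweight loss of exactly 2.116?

2.3

In inverse form: demand P = 21.75 − 0.25Q, supply P = 14.25 + Q.
Competitive equilibrium: 21.75 − 0.25Q = 14.25 + Q → Q* = 6, P* = 20.25.
A tax t gives ΔQ = t/1.25 and wedge t, so DWL = t²/2.5.
t²/2.5 = 2.116 → t² = 5.29 → t = 2.3.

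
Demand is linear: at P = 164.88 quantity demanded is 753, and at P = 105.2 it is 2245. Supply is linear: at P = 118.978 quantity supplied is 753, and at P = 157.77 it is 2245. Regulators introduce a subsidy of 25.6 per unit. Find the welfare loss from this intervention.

4964.85

Demand slope = (105.2 − 164.88)/(2245 − 753) = −0.04, so P = 195 − 0.04Q.
Supply slope = (157.77 − 118.978)/(2245 − 753) = 0.026, so P = 99.4 + 0.026Q.
Competitive equilibrium: 195 − 0.04Q = 99.4 + 0.026Q → Q* = 1448.4848, P* = 137.0606.
The subsidy lowers effective supply by 25.6: P = 73.8 + 0.026Q.
New quantity: 195 − 0.04Q = 73.8 + 0.026Q → Q' = 1836.3636.
Overproduction ΔQ = 1836.3636 − 1448.4848 = 387.8788; wedge = subsidy = 25.6.
The triangle = ½ × 387.8788 × 25.6 = 4964.85.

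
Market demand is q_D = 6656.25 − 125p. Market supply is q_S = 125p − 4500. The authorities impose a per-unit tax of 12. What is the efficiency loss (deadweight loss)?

4500

In inverse form: demand p = 53.25 − 0.008q, supply p = 36 + 0.008q.
Competitive equilibrium: 53.25 − 0.008q = 36 + 0.008q → q* = 1078.125, p* = 44.625.
With the tax, the buyer price exceeds the seller price by 12: (53.25 − 0.008q) − (36 + 0.008q) = 12 → q' = 328.125.
Δq = 1078.125 − 328.125 = 750; the wedge equals the tax, 12.
The triangle = ½ × 750 × 12 = 4500.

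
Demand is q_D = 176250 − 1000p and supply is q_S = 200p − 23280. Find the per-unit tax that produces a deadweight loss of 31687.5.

19.5

In inverse form: demand p = 176.25 − 0.001q, supply p = 116.4 + 0.005q.
Competitive equilibrium: 176.25 − 0.001q = 116.4 + 0.005q → q* = 9975, p* = 166.275.
A tax t gives Δq = t/0.006 and wedge t, so DWL = t²/0.012.
t²/0.012 = 31687.5 → t² = 380.25 → t = 19.5.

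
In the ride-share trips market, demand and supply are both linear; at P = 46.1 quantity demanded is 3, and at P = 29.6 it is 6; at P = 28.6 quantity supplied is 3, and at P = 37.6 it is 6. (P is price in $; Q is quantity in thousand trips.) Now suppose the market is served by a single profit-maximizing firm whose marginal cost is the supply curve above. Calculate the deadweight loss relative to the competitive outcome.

$16.79 thousand

Demand slope = (29.6 − 46.1)/(6 − 3) = −5.5, so P = 62.6 − 5.5Q.
Supply slope = (37.6 − 28.6)/(6 − 3) = 3, so P = 19.6 + 3Q.
Competitive equilibrium: 62.6 − 5.5Q = 19.6 + 3Q → Q* = 5.0588, P* = 34.7765.
Marginal revenue: MR = 62.6 − 11Q. Set MR = MC: 62.6 − 11Q = 19.6 + 3Q → Q_m = 3.0714.
Price P_m = 62.6 − 5.5·3.0714 = 45.7073; MC(Q_m) = 19.6 + 3·3.0714 = 28.8142.
Competitive Q* = 5.0588, so ΔQ = 1.9874; wedge = 45.7073 − 28.8142 = 16.8931.
The triangle = ½ × 1.9874 × 16.8931 = $16.79 thousand.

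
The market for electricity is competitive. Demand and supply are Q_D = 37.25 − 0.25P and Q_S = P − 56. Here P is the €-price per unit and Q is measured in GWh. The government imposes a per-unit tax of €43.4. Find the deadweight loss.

€188.356

In inverse form: demand P = 149 − 4Q, supply P = 56 + Q.
Competitive equilibrium: 149 − 4Q = 56 + Q → Q* = 18.6, P* = 74.6.
With the tax, the buyer price exceeds the seller price by 43.4: (149 − 4Q) − (56 + Q) = 43.4 → Q' = 9.92.
ΔQ = 18.6 − 9.92 = 8.68; the wedge equals the tax, 43.4.
Deadweight loss = ½ × 8.68 × 43.4 = €188.356.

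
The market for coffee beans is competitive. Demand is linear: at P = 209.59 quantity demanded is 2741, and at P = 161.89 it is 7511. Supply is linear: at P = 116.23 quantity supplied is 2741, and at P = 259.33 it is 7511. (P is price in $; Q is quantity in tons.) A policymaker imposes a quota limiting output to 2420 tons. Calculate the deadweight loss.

Demand slope = (161.89 − 209.59)/(7511 − 2741) = −0.01, so P = 237 − 0.01Q.
Supply slope = (259.33 − 116.23)/(7511 − 2741) = 0.03, so P = 34 + 0.03Q.
Competitive equilibrium: 237 − 0.01Q = 34 + 0.03Q → Q* = 5075, P* = 186.25.
At Q = 2420: demand price = 237 − 0.01·2420 = 212.8; supply price = 34 + 0.03·2420 = 106.6.
ΔQ = 5075 − 2420 = 2655; wedge = 212.8 − 106.6 = 106.2.
The triangle = ½ × 2655 × 106.2 = $140980.50.

$140980.50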